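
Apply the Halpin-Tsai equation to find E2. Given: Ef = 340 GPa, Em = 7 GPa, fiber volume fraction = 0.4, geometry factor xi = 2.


eta = (Ef/Em - 1)/(Ef/Em + xi) = (48.5714 - 1)/(48.5714 + 2) = 0.9407
E2 = Em*(1+xi*eta*Vf)/(1-eta*Vf) = 19.67 GPa

19.67 GPa


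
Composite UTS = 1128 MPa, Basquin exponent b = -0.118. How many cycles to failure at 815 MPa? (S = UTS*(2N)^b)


N = 0.5 * (S/UTS)^(1/b) = 0.5 * (815/1128)^(1/-0.118) = 7.8554 cycles

7.8554 cycles


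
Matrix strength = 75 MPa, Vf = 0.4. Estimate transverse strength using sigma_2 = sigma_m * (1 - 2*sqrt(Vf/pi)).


factor = 1 - 2*sqrt(0.4/pi) = 0.2864
sigma_2 = 75 * 0.2864 = 21.48 MPa

21.48 MPa


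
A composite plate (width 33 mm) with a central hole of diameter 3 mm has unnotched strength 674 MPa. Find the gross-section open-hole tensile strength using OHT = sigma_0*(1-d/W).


OHT = sigma_0*(1-d/W) = 674*(1-3/33) = 612.7 MPa

612.7 MPa


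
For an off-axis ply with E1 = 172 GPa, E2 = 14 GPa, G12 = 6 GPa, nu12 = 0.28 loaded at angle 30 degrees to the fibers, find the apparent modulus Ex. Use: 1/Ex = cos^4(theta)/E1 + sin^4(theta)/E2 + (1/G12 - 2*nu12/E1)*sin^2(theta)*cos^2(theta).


cos^4(30) = 0.5625, sin^4(30) = 0.0625, sin^2(30)*cos^2(30) = 0.1875
1/G12 - 2*nu12/E1 = 1/6 - 2*0.28/172 = 0.163411 GPa^-1
1/Ex = 0.5625/172 + 0.0625/14 + 0.163411*0.1875 = 0.0383742 GPa^-1
Ex = 26.06 GPa

26.06 GPa


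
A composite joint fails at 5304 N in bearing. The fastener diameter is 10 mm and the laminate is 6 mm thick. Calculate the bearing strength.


sigma_br = F/(d*h) = 5304/(10*6) = 88.4 MPa

88.4 MPa


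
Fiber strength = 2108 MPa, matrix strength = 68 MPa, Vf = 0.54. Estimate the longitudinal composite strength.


sigma_1 = sigma_f*Vf + sigma_m*(1-Vf) = 2108*0.54 + 68*0.46 = 1169.6 MPa

1169.6 MPa


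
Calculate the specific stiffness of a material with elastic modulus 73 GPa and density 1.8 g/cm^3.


Specific stiffness = E/rho = 73/1.8 = 40.6 GPa/(g/cm^3)

40.6 GPa/(g/cm^3)


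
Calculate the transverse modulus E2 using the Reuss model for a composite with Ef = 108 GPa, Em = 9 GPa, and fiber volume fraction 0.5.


1/E2 = Vf/Ef + (1-Vf)/Em = 0.5/108 + 0.5/9
E2 = 16.62 GPa

16.62 GPa


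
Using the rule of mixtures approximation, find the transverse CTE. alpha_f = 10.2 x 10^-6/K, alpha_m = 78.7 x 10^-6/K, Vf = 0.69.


alpha_2 = alpha_f*Vf + alpha_m*(1-Vf) = 10.2*0.69 + 78.7*0.31 = 31.4 x 10^-6/K

31.4 x 10^-6/K


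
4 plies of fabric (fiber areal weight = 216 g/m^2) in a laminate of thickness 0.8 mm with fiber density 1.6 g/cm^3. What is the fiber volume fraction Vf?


Vf = n * FAW / (rho_f * h * 1000) = 4 * 216 / (1.6 * 0.8 * 1000) = 0.675

0.675


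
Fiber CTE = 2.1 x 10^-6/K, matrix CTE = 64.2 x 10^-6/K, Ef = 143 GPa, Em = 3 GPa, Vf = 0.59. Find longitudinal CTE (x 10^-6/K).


E1 = Ef*Vf + Em*(1-Vf) = 85.6
alpha_1 = (alpha_f*Ef*Vf + alpha_m*Em*(1-Vf))/E1 = 2.99 x 10^-6/K

2.99 x 10^-6/K


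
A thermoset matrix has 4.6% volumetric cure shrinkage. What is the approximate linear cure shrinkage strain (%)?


Linear shrinkage ≈ vol_shrink/3 = 4.6/3 = 1.533%

1.533%


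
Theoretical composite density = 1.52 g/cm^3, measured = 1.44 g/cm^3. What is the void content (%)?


Void% = (rho_theo - rho_actual)/rho_theo * 100 = (1.52 - 1.44)/1.52 * 100 = 5.26%

5.26%


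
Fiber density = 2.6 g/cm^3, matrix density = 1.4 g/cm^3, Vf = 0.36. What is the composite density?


rho_c = rho_f*Vf + rho_m*(1-Vf) = 2.6*0.36 + 1.4*0.64 = 1.832 g/cm^3

1.832 g/cm^3


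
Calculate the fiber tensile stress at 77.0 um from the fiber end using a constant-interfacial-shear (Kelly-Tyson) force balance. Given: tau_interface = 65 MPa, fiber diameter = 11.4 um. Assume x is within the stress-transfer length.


Force balance: sigma_f * (pi*d^2/4) = tau * (pi*d) * x  ->  sigma_f = 4 * tau * x / d
sigma_f = 4 * 65 * 77.0 / 11.4 = 1756.1 MPa

1756.1 MPa


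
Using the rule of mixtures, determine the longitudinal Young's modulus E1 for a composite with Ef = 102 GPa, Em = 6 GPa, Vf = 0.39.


E1 = Ef*Vf + Em*(1-Vf) = 102*0.39 + 6*0.61 = 43.44 GPa

43.44 GPa


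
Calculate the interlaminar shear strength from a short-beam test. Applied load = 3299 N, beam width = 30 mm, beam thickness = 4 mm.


ILSS = 3F/(4bh) = 3*3299/(4*30*4) = 20.62 MPa

20.62 MPa


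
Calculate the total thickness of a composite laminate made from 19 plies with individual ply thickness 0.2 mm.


h = n * t_ply = 19 * 0.2 = 3.8 mm

3.8 mm


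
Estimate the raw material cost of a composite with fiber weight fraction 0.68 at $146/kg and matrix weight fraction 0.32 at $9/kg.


Cost = cost_f*Wf + cost_m*Wm = 146*0.68 + 9*0.32 = $102.16/kg

$102.16/kg


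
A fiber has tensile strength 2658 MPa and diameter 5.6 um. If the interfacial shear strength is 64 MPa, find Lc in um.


Lc = sigma_f * d / (2 * tau_i) = 2658 * 5.6 / (2 * 64) = 116.3 um

116.3 um


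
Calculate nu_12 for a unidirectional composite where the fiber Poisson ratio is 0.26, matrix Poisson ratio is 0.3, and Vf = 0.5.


nu_12 = nu_f*Vf + nu_m*(1-Vf) = 0.26*0.5 + 0.3*0.5 = 0.28

0.28


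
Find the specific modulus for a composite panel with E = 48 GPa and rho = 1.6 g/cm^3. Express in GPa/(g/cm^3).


Specific stiffness = E/rho = 48/1.6 = 30.0 GPa/(g/cm^3)

30.0 GPa/(g/cm^3)


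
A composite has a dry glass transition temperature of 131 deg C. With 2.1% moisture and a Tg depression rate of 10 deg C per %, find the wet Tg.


Tg_wet = Tg_dry - k*moisture = 131 - 10*2.1 = 110.0 deg C

110.0 deg C


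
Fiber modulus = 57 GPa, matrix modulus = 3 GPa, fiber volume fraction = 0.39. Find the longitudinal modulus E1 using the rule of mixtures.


E1 = Ef*Vf + Em*(1-Vf) = 57*0.39 + 3*0.61 = 24.06 GPa

24.06 GPa


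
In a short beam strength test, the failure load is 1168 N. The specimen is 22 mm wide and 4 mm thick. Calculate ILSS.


ILSS = 3F/(4bh) = 3*1168/(4*22*4) = 9.95 MPa

9.95 MPa


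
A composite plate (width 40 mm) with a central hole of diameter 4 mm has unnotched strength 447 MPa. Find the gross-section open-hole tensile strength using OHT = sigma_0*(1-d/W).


OHT = sigma_0*(1-d/W) = 447*(1-4/40) = 402.3 MPa

402.3 MPa


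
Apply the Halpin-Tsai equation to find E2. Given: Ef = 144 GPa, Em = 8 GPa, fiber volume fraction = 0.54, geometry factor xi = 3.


eta = (Ef/Em - 1)/(Ef/Em + xi) = (18.0 - 1)/(18.0 + 3) = 0.8095
E2 = Em*(1+xi*eta*Vf)/(1-eta*Vf) = 32.85 GPa

32.85 GPa


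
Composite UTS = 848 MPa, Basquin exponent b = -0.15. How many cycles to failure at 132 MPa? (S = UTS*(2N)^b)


N = 0.5 * (S/UTS)^(1/b) = 0.5 * (132/848)^(1/-0.15) = 121464.5311 cycles

121464.5311 cycles


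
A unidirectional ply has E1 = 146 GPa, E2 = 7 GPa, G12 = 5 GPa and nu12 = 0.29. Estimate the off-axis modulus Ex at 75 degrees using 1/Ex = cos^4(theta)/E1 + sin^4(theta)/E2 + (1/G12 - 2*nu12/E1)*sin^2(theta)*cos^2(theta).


cos^4(75) = 0.004487, sin^4(75) = 0.870513, sin^2(75)*cos^2(75) = 0.0625
1/G12 - 2*nu12/E1 = 1/5 - 2*0.29/146 = 0.196027 GPa^-1
1/Ex = 0.004487/146 + 0.870513/7 + 0.196027*0.0625 = 0.1366414 GPa^-1
Ex = 7.32 GPa

7.32 GPa


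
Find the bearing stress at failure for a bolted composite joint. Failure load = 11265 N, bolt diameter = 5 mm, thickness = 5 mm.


sigma_br = F/(d*h) = 11265/(5*5) = 450.6 MPa

450.6 MPa


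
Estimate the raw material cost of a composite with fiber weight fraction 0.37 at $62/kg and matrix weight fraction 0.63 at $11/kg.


Cost = cost_f*Wf + cost_m*Wm = 62*0.37 + 11*0.63 = $29.87/kg

$29.87/kg


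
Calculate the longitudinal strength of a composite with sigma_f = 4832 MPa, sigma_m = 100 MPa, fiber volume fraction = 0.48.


sigma_1 = sigma_f*Vf + sigma_m*(1-Vf) = 4832*0.48 + 100*0.52 = 2371.4 MPa

2371.4 MPa


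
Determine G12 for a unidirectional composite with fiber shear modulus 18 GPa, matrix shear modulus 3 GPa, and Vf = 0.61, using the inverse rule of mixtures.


1/G12 = Vf/Gf + (1-Vf)/Gm = 0.61/18 + 0.39/3
G12 = 6.1 GPa

6.1 GPa


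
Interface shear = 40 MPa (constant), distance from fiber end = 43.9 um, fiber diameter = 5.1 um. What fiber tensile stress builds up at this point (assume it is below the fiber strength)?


Force balance: sigma_f * (pi*d^2/4) = tau * (pi*d) * x  ->  sigma_f = 4 * tau * x / d
sigma_f = 4 * 40 * 43.9 / 5.1 = 1377.3 MPa

1377.3 MPa


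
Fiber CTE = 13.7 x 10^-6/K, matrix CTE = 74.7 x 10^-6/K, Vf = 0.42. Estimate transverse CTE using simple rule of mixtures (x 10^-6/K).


alpha_2 = alpha_f*Vf + alpha_m*(1-Vf) = 13.7*0.42 + 74.7*0.58 = 49.1 x 10^-6/K

49.1 x 10^-6/K


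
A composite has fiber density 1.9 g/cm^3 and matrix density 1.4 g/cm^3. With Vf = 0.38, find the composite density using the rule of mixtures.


rho_c = rho_f*Vf + rho_m*(1-Vf) = 1.9*0.38 + 1.4*0.62 = 1.59 g/cm^3

1.59 g/cm^3


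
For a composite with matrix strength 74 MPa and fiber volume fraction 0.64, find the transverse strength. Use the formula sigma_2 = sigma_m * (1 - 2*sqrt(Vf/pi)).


factor = 1 - 2*sqrt(0.64/pi) = 0.0973
sigma_2 = 74 * 0.0973 = 7.2 MPa

7.2 MPa


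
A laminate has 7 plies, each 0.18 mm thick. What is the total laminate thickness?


h = n * t_ply = 7 * 0.18 = 1.26 mm

1.26 mm


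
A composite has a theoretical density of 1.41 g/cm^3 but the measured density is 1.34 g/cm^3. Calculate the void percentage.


Void% = (rho_theo - rho_actual)/rho_theo * 100 = (1.41 - 1.34)/1.41 * 100 = 4.96%

4.96%


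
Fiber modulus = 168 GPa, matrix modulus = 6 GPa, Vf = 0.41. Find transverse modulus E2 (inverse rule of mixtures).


1/E2 = Vf/Ef + (1-Vf)/Em = 0.41/168 + 0.59/6
E2 = 9.92 GPa

9.92 GPa


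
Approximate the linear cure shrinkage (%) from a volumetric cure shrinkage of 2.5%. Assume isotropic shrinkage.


Linear shrinkage ≈ vol_shrink/3 = 2.5/3 = 0.833%

0.833%


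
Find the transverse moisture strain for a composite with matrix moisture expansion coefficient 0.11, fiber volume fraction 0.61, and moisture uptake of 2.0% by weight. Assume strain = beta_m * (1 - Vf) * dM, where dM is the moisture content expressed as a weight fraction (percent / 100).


dM = 2.0/100 = 0.02
strain = beta_m * (1-Vf) * dM = 0.11 * 0.39 * 0.02 = 0.000858

0.000858


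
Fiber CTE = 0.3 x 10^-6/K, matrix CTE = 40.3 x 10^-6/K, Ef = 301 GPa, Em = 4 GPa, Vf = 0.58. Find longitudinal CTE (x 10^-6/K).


E1 = Ef*Vf + Em*(1-Vf) = 176.26
alpha_1 = (alpha_f*Ef*Vf + alpha_m*Em*(1-Vf))/E1 = 0.68 x 10^-6/K

0.68 x 10^-6/K


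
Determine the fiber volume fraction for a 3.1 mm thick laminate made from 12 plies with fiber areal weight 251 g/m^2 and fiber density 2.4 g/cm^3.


Vf = n * FAW / (rho_f * h * 1000) = 12 * 251 / (2.4 * 3.1 * 1000) = 0.4048

0.4048


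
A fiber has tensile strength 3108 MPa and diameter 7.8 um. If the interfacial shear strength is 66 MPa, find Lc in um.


Lc = sigma_f * d / (2 * tau_i) = 3108 * 7.8 / (2 * 66) = 183.7 um

183.7 um


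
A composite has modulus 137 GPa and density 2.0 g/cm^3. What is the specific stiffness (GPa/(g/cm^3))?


Specific stiffness = E/rho = 137/2.0 = 68.5 GPa/(g/cm^3)

68.5 GPa/(g/cm^3)


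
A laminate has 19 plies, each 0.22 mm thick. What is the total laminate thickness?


h = n * t_ply = 19 * 0.22 = 4.18 mm

4.18 mm


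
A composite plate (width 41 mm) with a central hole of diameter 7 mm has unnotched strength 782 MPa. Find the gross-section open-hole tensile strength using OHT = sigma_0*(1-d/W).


OHT = sigma_0*(1-d/W) = 782*(1-7/41) = 648.5 MPa

648.5 MPa


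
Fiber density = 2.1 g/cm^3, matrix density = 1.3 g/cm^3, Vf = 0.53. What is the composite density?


rho_c = rho_f*Vf + rho_m*(1-Vf) = 2.1*0.53 + 1.3*0.47 = 1.724 g/cm^3

1.724 g/cm^3


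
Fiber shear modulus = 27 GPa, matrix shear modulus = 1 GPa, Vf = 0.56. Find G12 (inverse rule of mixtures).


1/G12 = Vf/Gf + (1-Vf)/Gm = 0.56/27 + 0.44/1
G12 = 2.17 GPa

2.17 GPa


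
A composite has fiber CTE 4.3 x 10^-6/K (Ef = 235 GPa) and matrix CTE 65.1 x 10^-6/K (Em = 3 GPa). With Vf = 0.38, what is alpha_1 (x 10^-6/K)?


E1 = Ef*Vf + Em*(1-Vf) = 91.16
alpha_1 = (alpha_f*Ef*Vf + alpha_m*Em*(1-Vf))/E1 = 5.54 x 10^-6/K

5.54 x 10^-6/K


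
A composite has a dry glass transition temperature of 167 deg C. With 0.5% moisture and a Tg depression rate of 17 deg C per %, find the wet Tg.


Tg_wet = Tg_dry - k*moisture = 167 - 17*0.5 = 158.5 deg C

158.5 deg C


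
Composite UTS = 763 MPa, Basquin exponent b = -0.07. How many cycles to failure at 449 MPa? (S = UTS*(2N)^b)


N = 0.5 * (S/UTS)^(1/b) = 0.5 * (449/763)^(1/-0.07) = 974.2233 cycles

974.2233 cycles


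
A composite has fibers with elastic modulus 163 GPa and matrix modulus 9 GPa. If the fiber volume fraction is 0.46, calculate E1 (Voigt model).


E1 = Ef*Vf + Em*(1-Vf) = 163*0.46 + 9*0.54 = 79.84 GPa

79.84 GPa


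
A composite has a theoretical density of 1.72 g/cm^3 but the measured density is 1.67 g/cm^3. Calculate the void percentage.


Void% = (rho_theo - rho_actual)/rho_theo * 100 = (1.72 - 1.67)/1.72 * 100 = 2.91%

2.91%


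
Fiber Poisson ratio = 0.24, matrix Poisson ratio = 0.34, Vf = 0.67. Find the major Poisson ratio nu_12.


nu_12 = nu_f*Vf + nu_m*(1-Vf) = 0.24*0.67 + 0.34*0.33 = 0.273

0.273


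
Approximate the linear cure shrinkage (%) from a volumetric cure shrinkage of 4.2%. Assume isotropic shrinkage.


Linear shrinkage ≈ vol_shrink/3 = 4.2/3 = 1.4%

1.4%


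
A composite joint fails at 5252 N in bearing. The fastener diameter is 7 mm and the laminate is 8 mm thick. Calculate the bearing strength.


sigma_br = F/(d*h) = 5252/(7*8) = 93.8 MPa

93.8 MPa


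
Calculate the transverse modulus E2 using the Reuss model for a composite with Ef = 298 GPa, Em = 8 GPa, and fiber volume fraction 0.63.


1/E2 = Vf/Ef + (1-Vf)/Em = 0.63/298 + 0.37/8
E2 = 20.68 GPa

20.68 GPa


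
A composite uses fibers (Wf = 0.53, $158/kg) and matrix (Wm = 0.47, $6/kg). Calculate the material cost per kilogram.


Cost = cost_f*Wf + cost_m*Wm = 158*0.53 + 6*0.47 = $86.56/kg

$86.56/kg


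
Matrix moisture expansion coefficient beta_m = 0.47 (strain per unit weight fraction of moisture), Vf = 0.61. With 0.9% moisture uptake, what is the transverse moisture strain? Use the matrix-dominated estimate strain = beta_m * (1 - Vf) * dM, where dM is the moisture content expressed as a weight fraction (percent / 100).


dM = 0.9/100 = 0.009
strain = beta_m * (1-Vf) * dM = 0.47 * 0.39 * 0.009 = 0.0016497

0.0016497


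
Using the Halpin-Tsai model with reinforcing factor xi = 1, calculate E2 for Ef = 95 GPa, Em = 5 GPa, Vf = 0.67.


eta = (Ef/Em - 1)/(Ef/Em + xi) = (19.0 - 1)/(19.0 + 1) = 0.9
E2 = Em*(1+xi*eta*Vf)/(1-eta*Vf) = 20.19 GPa

20.19 GPa


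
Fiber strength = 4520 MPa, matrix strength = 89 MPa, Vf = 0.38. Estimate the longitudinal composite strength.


sigma_1 = sigma_f*Vf + sigma_m*(1-Vf) = 4520*0.38 + 89*0.62 = 1772.8 MPa

1772.8 MPa


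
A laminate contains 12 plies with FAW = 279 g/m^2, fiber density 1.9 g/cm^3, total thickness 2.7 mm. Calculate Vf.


Vf = n * FAW / (rho_f * h * 1000) = 12 * 279 / (1.9 * 2.7 * 1000) = 0.6526

0.6526


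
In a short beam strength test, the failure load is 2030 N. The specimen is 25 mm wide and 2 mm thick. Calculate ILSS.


ILSS = 3F/(4bh) = 3*2030/(4*25*2) = 30.45 MPa

30.45 MPa


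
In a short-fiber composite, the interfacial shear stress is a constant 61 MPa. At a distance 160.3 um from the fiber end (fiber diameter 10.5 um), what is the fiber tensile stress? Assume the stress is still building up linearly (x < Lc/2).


Force balance: sigma_f * (pi*d^2/4) = tau * (pi*d) * x  ->  sigma_f = 4 * tau * x / d
sigma_f = 4 * 61 * 160.3 / 10.5 = 3725.1 MPa

3725.1 MPa


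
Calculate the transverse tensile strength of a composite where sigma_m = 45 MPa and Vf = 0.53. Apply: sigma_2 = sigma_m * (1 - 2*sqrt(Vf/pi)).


factor = 1 - 2*sqrt(0.53/pi) = 0.1785
sigma_2 = 45 * 0.1785 = 8.03 MPa

8.03 MPa


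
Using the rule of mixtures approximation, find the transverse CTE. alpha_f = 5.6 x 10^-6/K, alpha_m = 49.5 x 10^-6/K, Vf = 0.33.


alpha_2 = alpha_f*Vf + alpha_m*(1-Vf) = 5.6*0.33 + 49.5*0.67 = 35.0 x 10^-6/K

35.0 x 10^-6/K


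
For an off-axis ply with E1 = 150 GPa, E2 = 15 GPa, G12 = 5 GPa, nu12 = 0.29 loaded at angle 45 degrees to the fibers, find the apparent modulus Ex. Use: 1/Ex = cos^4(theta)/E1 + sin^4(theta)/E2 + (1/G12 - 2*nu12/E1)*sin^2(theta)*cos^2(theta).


cos^4(45) = 0.25, sin^4(45) = 0.25, sin^2(45)*cos^2(45) = 0.25
1/G12 - 2*nu12/E1 = 1/5 - 2*0.29/150 = 0.196133 GPa^-1
1/Ex = 0.25/150 + 0.25/15 + 0.196133*0.25 = 0.0673667 GPa^-1
Ex = 14.84 GPa

14.84 GPa


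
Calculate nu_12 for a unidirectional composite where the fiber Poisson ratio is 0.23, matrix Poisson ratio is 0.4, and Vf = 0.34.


nu_12 = nu_f*Vf + nu_m*(1-Vf) = 0.23*0.34 + 0.4*0.66 = 0.3422

0.3422


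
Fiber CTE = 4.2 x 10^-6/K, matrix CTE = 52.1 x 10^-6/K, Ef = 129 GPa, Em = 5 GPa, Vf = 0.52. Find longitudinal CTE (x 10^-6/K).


E1 = Ef*Vf + Em*(1-Vf) = 69.48
alpha_1 = (alpha_f*Ef*Vf + alpha_m*Em*(1-Vf))/E1 = 5.85 x 10^-6/K

5.85 x 10^-6/K


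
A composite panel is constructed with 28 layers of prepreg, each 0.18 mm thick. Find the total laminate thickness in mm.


h = n * t_ply = 28 * 0.18 = 5.04 mm

5.04 mm


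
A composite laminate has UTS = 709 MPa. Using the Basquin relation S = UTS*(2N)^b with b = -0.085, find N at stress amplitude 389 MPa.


N = 0.5 * (S/UTS)^(1/b) = 0.5 * (389/709)^(1/-0.085) = 583.4306 cycles

583.4306 cycles


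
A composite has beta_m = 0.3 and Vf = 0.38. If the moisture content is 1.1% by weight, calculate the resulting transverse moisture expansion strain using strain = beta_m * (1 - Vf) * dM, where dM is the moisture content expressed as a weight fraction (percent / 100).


dM = 1.1/100 = 0.011
strain = beta_m * (1-Vf) * dM = 0.3 * 0.62 * 0.011 = 0.002046

0.002046


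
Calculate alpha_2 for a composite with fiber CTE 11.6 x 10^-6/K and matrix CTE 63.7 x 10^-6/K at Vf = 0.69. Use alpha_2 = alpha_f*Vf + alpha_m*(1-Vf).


alpha_2 = alpha_f*Vf + alpha_m*(1-Vf) = 11.6*0.69 + 63.7*0.31 = 27.8 x 10^-6/K

27.8 x 10^-6/K


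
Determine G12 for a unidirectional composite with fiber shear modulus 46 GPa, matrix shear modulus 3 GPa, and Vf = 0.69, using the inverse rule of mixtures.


1/G12 = Vf/Gf + (1-Vf)/Gm = 0.69/46 + 0.31/3
G12 = 8.45 GPa

8.45 GPa


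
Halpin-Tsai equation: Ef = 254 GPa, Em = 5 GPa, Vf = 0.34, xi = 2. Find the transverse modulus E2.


eta = (Ef/Em - 1)/(Ef/Em + xi) = (50.8 - 1)/(50.8 + 2) = 0.9432
E2 = Em*(1+xi*eta*Vf)/(1-eta*Vf) = 12.08 GPa

12.08 GPa


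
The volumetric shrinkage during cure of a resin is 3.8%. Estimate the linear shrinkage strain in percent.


Linear shrinkage ≈ vol_shrink/3 = 3.8/3 = 1.267%

1.267%


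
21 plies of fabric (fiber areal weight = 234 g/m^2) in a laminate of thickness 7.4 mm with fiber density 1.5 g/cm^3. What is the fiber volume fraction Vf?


Vf = n * FAW / (rho_f * h * 1000) = 21 * 234 / (1.5 * 7.4 * 1000) = 0.4427

0.4427


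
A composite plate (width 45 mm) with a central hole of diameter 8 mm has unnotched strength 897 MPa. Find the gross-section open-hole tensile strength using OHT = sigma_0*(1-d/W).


OHT = sigma_0*(1-d/W) = 897*(1-8/45) = 737.5 MPa

737.5 MPa


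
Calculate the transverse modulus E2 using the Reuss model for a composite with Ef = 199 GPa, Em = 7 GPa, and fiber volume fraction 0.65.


1/E2 = Vf/Ef + (1-Vf)/Em = 0.65/199 + 0.35/7
E2 = 18.77 GPa

18.77 GPa


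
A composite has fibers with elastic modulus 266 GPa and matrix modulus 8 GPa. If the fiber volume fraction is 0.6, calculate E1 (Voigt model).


E1 = Ef*Vf + Em*(1-Vf) = 266*0.6 + 8*0.4 = 162.8 GPa

162.8 GPa


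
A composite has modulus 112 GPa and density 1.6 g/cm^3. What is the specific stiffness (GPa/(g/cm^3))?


Specific stiffness = E/rho = 112/1.6 = 70.0 GPa/(g/cm^3)

70.0 GPa/(g/cm^3)


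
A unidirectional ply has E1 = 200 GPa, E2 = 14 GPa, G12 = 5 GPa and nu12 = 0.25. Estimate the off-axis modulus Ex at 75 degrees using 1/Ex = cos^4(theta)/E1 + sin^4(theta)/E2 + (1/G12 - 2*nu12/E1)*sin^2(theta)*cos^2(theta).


cos^4(75) = 0.004487, sin^4(75) = 0.870513, sin^2(75)*cos^2(75) = 0.0625
1/G12 - 2*nu12/E1 = 1/5 - 2*0.25/200 = 0.1975 GPa^-1
1/Ex = 0.004487/200 + 0.870513/14 + 0.1975*0.0625 = 0.0745457 GPa^-1
Ex = 13.41 GPa

13.41 GPa


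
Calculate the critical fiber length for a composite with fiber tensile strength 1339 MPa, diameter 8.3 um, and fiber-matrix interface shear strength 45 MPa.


Lc = sigma_f * d / (2 * tau_i) = 1339 * 8.3 / (2 * 45) = 123.5 um

123.5 um


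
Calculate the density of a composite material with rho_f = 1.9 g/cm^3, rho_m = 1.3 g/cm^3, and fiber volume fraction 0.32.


rho_c = rho_f*Vf + rho_m*(1-Vf) = 1.9*0.32 + 1.3*0.68 = 1.492 g/cm^3

1.492 g/cm^3


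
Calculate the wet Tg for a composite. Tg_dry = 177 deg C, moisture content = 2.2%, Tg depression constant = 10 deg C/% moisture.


Tg_wet = Tg_dry - k*moisture = 177 - 10*2.2 = 155.0 deg C

155.0 deg C


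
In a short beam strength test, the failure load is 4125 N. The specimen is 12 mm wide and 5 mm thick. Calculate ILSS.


ILSS = 3F/(4bh) = 3*4125/(4*12*5) = 51.56 MPa

51.56 MPa


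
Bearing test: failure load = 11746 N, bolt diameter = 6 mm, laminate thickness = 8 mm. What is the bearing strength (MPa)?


sigma_br = F/(d*h) = 11746/(6*8) = 244.7 MPa

244.7 MPa


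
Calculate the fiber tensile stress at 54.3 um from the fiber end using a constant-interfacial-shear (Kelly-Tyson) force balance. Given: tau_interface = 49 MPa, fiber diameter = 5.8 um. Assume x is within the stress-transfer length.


Force balance: sigma_f * (pi*d^2/4) = tau * (pi*d) * x  ->  sigma_f = 4 * tau * x / d
sigma_f = 4 * 49 * 54.3 / 5.8 = 1835.0 MPa

1835.0 MPa


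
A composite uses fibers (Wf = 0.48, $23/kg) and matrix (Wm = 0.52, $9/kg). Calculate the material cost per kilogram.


Cost = cost_f*Wf + cost_m*Wm = 23*0.48 + 9*0.52 = $15.72/kg

$15.72/kg


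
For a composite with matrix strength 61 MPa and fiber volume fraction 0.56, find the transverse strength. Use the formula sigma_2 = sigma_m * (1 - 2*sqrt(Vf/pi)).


factor = 1 - 2*sqrt(0.56/pi) = 0.1556
sigma_2 = 61 * 0.1556 = 9.49 MPa

9.49 MPa


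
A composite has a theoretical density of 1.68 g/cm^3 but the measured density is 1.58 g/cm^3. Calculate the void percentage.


Void% = (rho_theo - rho_actual)/rho_theo * 100 = (1.68 - 1.58)/1.68 * 100 = 5.95%

5.95%


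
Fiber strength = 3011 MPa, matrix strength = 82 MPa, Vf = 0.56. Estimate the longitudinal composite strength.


sigma_1 = sigma_f*Vf + sigma_m*(1-Vf) = 3011*0.56 + 82*0.44 = 1722.2 MPa

1722.2 MPa


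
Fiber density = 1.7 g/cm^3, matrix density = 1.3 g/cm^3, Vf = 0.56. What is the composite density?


rho_c = rho_f*Vf + rho_m*(1-Vf) = 1.7*0.56 + 1.3*0.44 = 1.524 g/cm^3

1.524 g/cm^3


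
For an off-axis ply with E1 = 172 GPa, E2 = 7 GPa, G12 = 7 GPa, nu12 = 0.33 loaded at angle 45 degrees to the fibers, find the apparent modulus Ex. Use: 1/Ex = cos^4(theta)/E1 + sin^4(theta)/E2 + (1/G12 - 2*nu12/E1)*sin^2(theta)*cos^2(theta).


cos^4(45) = 0.25, sin^4(45) = 0.25, sin^2(45)*cos^2(45) = 0.25
1/G12 - 2*nu12/E1 = 1/7 - 2*0.33/172 = 0.13902 GPa^-1
1/Ex = 0.25/172 + 0.25/7 + 0.13902*0.25 = 0.0719228 GPa^-1
Ex = 13.9 GPa

13.9 GPa


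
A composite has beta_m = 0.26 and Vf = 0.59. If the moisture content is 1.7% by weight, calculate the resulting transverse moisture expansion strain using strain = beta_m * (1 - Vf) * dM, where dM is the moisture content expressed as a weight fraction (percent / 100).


dM = 1.7/100 = 0.017
strain = beta_m * (1-Vf) * dM = 0.26 * 0.41 * 0.017 = 0.0018122

0.0018122


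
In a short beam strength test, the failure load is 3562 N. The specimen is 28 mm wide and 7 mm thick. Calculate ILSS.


ILSS = 3F/(4bh) = 3*3562/(4*28*7) = 13.63 MPa

13.63 MPa


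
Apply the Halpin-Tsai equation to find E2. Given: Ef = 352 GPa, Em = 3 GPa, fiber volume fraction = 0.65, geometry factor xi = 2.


eta = (Ef/Em - 1)/(Ef/Em + xi) = (117.3333 - 1)/(117.3333 + 2) = 0.9749
E2 = Em*(1+xi*eta*Vf)/(1-eta*Vf) = 18.57 GPa

18.57 GPa


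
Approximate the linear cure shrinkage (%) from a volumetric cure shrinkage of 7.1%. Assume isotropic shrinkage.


Linear shrinkage ≈ vol_shrink/3 = 7.1/3 = 2.367%

2.367%


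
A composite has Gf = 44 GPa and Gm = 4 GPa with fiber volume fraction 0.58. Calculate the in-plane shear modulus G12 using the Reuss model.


1/G12 = Vf/Gf + (1-Vf)/Gm = 0.58/44 + 0.42/4
G12 = 8.46 GPa

8.46 GPa


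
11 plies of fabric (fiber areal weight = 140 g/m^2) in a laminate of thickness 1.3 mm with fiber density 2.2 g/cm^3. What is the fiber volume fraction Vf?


Vf = n * FAW / (rho_f * h * 1000) = 11 * 140 / (2.2 * 1.3 * 1000) = 0.5385

0.5385


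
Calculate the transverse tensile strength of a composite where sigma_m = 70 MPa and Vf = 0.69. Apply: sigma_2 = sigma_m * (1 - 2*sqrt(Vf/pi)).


factor = 1 - 2*sqrt(0.69/pi) = 0.0627
sigma_2 = 70 * 0.0627 = 4.39 MPa

4.39 MPa


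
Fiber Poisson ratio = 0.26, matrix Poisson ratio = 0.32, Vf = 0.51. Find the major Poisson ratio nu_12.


nu_12 = nu_f*Vf + nu_m*(1-Vf) = 0.26*0.51 + 0.32*0.49 = 0.2894

0.2894


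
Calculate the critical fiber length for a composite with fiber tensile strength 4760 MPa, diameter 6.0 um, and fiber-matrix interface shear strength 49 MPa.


Lc = sigma_f * d / (2 * tau_i) = 4760 * 6.0 / (2 * 49) = 291.4 um

291.4 um


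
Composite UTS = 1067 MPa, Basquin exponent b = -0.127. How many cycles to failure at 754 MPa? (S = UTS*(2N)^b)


N = 0.5 * (S/UTS)^(1/b) = 0.5 * (754/1067)^(1/-0.127) = 7.6969 cycles

7.6969 cycles


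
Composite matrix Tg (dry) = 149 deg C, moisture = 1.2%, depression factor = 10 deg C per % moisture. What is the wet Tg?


Tg_wet = Tg_dry - k*moisture = 149 - 10*1.2 = 137.0 deg C

137.0 deg C


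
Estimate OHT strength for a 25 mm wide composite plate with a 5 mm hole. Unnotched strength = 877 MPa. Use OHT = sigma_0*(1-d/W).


OHT = sigma_0*(1-d/W) = 877*(1-5/25) = 701.6 MPa

701.6 MPa


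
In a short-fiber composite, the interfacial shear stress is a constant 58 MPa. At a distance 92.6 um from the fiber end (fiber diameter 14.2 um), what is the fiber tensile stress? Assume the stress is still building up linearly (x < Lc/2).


Force balance: sigma_f * (pi*d^2/4) = tau * (pi*d) * x  ->  sigma_f = 4 * tau * x / d
sigma_f = 4 * 58 * 92.6 / 14.2 = 1512.9 MPa

1512.9 MPa


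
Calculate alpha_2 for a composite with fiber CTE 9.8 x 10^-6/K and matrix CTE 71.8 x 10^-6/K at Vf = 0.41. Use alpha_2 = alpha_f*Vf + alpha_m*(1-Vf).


alpha_2 = alpha_f*Vf + alpha_m*(1-Vf) = 9.8*0.41 + 71.8*0.59 = 46.4 x 10^-6/K

46.4 x 10^-6/K


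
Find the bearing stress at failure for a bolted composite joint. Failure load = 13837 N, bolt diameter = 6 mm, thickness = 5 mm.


sigma_br = F/(d*h) = 13837/(6*5) = 461.2 MPa

461.2 MPa


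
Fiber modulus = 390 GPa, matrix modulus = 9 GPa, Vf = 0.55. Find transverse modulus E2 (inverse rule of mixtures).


1/E2 = Vf/Ef + (1-Vf)/Em = 0.55/390 + 0.45/9
E2 = 19.45 GPa

19.45 GPa


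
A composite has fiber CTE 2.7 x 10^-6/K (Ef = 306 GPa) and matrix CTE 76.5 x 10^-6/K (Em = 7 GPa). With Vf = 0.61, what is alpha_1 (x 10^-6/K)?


E1 = Ef*Vf + Em*(1-Vf) = 189.39
alpha_1 = (alpha_f*Ef*Vf + alpha_m*Em*(1-Vf))/E1 = 3.76 x 10^-6/K

3.76 x 10^-6/K


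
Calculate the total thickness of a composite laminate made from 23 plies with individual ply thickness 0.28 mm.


h = n * t_ply = 23 * 0.28 = 6.44 mm

6.44 mm


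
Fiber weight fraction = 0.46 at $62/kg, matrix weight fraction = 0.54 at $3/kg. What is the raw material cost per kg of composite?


Cost = cost_f*Wf + cost_m*Wm = 62*0.46 + 3*0.54 = $30.14/kg

$30.14/kg


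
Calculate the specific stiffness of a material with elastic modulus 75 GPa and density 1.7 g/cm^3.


Specific stiffness = E/rho = 75/1.7 = 44.1 GPa/(g/cm^3)

44.1 GPa/(g/cm^3)


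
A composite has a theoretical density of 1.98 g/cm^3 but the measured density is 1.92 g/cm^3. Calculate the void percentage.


Void% = (rho_theo - rho_actual)/rho_theo * 100 = (1.98 - 1.92)/1.98 * 100 = 3.03%

3.03%


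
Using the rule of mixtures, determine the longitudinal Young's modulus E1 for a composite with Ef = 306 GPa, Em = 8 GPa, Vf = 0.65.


E1 = Ef*Vf + Em*(1-Vf) = 306*0.65 + 8*0.35 = 201.7 GPa

201.7 GPa


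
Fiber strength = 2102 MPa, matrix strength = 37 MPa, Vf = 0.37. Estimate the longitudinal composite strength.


sigma_1 = sigma_f*Vf + sigma_m*(1-Vf) = 2102*0.37 + 37*0.63 = 801.1 MPa

801.1 MPa


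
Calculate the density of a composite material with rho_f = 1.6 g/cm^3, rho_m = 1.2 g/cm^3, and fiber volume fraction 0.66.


rho_c = rho_f*Vf + rho_m*(1-Vf) = 1.6*0.66 + 1.2*0.34 = 1.464 g/cm^3

1.464 g/cm^3


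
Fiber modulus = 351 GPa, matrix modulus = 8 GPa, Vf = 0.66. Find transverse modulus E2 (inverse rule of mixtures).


1/E2 = Vf/Ef + (1-Vf)/Em = 0.66/351 + 0.34/8
E2 = 22.53 GPa

22.53 GPa


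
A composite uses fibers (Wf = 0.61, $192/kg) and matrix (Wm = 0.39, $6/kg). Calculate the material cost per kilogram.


Cost = cost_f*Wf + cost_m*Wm = 192*0.61 + 6*0.39 = $119.46/kg

$119.46/kg


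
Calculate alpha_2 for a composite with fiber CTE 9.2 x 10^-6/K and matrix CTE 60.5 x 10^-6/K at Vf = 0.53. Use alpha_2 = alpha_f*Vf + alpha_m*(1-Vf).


alpha_2 = alpha_f*Vf + alpha_m*(1-Vf) = 9.2*0.53 + 60.5*0.47 = 33.3 x 10^-6/K

33.3 x 10^-6/K


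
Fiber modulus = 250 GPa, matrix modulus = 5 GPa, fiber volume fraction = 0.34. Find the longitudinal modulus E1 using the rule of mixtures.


E1 = Ef*Vf + Em*(1-Vf) = 250*0.34 + 5*0.66 = 88.3 GPa

88.3 GPa


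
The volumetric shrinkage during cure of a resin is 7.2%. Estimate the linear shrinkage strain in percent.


Linear shrinkage ≈ vol_shrink/3 = 7.2/3 = 2.4%

2.4%


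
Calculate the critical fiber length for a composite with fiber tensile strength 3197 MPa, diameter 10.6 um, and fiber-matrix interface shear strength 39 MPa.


Lc = sigma_f * d / (2 * tau_i) = 3197 * 10.6 / (2 * 39) = 434.5 um

434.5 um


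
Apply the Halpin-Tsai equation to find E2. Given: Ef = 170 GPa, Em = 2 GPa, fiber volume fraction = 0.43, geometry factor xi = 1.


eta = (Ef/Em - 1)/(Ef/Em + xi) = (85.0 - 1)/(85.0 + 1) = 0.9767
E2 = Em*(1+xi*eta*Vf)/(1-eta*Vf) = 4.9 GPa

4.9 GPa


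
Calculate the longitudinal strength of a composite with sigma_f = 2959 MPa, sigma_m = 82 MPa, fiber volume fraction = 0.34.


sigma_1 = sigma_f*Vf + sigma_m*(1-Vf) = 2959*0.34 + 82*0.66 = 1060.2 MPa

1060.2 MPa


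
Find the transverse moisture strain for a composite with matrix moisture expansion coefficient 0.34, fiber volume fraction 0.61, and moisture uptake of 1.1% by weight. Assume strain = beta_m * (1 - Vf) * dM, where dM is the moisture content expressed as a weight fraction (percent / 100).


dM = 1.1/100 = 0.011
strain = beta_m * (1-Vf) * dM = 0.34 * 0.39 * 0.011 = 0.0014586

0.0014586


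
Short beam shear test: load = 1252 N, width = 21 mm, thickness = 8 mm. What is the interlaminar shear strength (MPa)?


ILSS = 3F/(4bh) = 3*1252/(4*21*8) = 5.59 MPa

5.59 MPa


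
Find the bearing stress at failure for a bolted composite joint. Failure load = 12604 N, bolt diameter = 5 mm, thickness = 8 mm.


sigma_br = F/(d*h) = 12604/(5*8) = 315.1 MPa

315.1 MPa


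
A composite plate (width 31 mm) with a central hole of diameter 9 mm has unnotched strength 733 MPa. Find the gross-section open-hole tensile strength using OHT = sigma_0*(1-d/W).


OHT = sigma_0*(1-d/W) = 733*(1-9/31) = 520.2 MPa

520.2 MPa


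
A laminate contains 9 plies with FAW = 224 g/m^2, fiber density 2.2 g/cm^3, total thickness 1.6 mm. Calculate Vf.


Vf = n * FAW / (rho_f * h * 1000) = 9 * 224 / (2.2 * 1.6 * 1000) = 0.5727

0.5727


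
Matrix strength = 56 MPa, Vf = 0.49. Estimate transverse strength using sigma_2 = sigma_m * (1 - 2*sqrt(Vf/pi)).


factor = 1 - 2*sqrt(0.49/pi) = 0.2101
sigma_2 = 56 * 0.2101 = 11.77 MPa

11.77 MPa


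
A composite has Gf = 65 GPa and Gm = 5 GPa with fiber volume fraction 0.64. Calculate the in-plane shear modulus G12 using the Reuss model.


1/G12 = Vf/Gf + (1-Vf)/Gm = 0.64/65 + 0.36/5
G12 = 12.22 GPa

12.22 GPa


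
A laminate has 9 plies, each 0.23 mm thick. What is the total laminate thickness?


h = n * t_ply = 9 * 0.23 = 2.07 mm

2.07 mm


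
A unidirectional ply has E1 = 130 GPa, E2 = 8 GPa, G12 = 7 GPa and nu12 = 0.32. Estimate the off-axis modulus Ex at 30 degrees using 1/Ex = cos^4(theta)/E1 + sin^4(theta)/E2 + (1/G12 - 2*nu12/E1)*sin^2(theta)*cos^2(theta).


cos^4(30) = 0.5625, sin^4(30) = 0.0625, sin^2(30)*cos^2(30) = 0.1875
1/G12 - 2*nu12/E1 = 1/7 - 2*0.32/130 = 0.137934 GPa^-1
1/Ex = 0.5625/130 + 0.0625/8 + 0.137934*0.1875 = 0.0380021 GPa^-1
Ex = 26.31 GPa

26.31 GPa


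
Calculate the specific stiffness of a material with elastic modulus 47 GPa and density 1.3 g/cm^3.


Specific stiffness = E/rho = 47/1.3 = 36.2 GPa/(g/cm^3)

36.2 GPa/(g/cm^3)


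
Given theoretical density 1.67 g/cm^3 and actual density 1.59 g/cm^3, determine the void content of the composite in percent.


Void% = (rho_theo - rho_actual)/rho_theo * 100 = (1.67 - 1.59)/1.67 * 100 = 4.79%

4.79%


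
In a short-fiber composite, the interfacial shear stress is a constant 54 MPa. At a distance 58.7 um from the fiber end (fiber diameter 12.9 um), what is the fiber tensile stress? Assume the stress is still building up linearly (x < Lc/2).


Force balance: sigma_f * (pi*d^2/4) = tau * (pi*d) * x  ->  sigma_f = 4 * tau * x / d
sigma_f = 4 * 54 * 58.7 / 12.9 = 982.9 MPa

982.9 MPa


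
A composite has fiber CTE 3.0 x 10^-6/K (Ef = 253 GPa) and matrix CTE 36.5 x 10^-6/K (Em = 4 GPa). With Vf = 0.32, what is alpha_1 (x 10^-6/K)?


E1 = Ef*Vf + Em*(1-Vf) = 83.68
alpha_1 = (alpha_f*Ef*Vf + alpha_m*Em*(1-Vf))/E1 = 4.09 x 10^-6/K

4.09 x 10^-6/K


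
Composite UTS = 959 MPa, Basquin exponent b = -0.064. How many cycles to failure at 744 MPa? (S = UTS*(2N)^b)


N = 0.5 * (S/UTS)^(1/b) = 0.5 * (744/959)^(1/-0.064) = 26.3972 cycles

26.3972 cycles


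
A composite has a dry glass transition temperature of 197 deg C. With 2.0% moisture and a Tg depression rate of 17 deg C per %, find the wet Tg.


Tg_wet = Tg_dry - k*moisture = 197 - 17*2.0 = 163.0 deg C

163.0 deg C


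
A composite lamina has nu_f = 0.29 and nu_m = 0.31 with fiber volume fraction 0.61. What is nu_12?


nu_12 = nu_f*Vf + nu_m*(1-Vf) = 0.29*0.61 + 0.31*0.39 = 0.2978

0.2978


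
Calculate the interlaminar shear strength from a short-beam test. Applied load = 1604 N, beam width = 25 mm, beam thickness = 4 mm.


ILSS = 3F/(4bh) = 3*1604/(4*25*4) = 12.03 MPa

12.03 MPa


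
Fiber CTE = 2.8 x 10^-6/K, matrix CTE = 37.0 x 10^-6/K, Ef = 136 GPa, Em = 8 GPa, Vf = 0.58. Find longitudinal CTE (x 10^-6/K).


E1 = Ef*Vf + Em*(1-Vf) = 82.24
alpha_1 = (alpha_f*Ef*Vf + alpha_m*Em*(1-Vf))/E1 = 4.2 x 10^-6/K

4.2 x 10^-6/K


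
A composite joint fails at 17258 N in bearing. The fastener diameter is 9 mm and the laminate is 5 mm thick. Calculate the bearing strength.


sigma_br = F/(d*h) = 17258/(9*5) = 383.5 MPa

383.5 MPa


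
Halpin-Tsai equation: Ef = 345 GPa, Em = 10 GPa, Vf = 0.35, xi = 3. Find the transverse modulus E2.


eta = (Ef/Em - 1)/(Ef/Em + xi) = (34.5 - 1)/(34.5 + 3) = 0.8933
E2 = Em*(1+xi*eta*Vf)/(1-eta*Vf) = 28.2 GPa

28.2 GPa


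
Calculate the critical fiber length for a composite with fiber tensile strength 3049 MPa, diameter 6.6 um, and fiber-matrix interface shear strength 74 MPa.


Lc = sigma_f * d / (2 * tau_i) = 3049 * 6.6 / (2 * 74) = 136.0 um

136.0 um


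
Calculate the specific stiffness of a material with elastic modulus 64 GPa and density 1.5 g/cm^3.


Specific stiffness = E/rho = 64/1.5 = 42.7 GPa/(g/cm^3)

42.7 GPa/(g/cm^3)


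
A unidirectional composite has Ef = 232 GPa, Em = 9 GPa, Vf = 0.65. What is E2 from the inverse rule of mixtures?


1/E2 = Vf/Ef + (1-Vf)/Em = 0.65/232 + 0.35/9
E2 = 23.99 GPa

23.99 GPa


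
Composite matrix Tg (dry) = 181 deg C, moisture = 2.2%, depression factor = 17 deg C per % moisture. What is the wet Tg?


Tg_wet = Tg_dry - k*moisture = 181 - 17*2.2 = 143.6 deg C

143.6 deg C


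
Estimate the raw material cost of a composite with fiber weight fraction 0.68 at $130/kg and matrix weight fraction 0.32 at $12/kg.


Cost = cost_f*Wf + cost_m*Wm = 130*0.68 + 12*0.32 = $92.24/kg

$92.24/kg


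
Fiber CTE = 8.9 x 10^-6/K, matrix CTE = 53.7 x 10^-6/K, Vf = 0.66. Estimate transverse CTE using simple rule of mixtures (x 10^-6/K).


alpha_2 = alpha_f*Vf + alpha_m*(1-Vf) = 8.9*0.66 + 53.7*0.34 = 24.1 x 10^-6/K

24.1 x 10^-6/K


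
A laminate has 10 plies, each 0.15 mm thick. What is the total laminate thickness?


h = n * t_ply = 10 * 0.15 = 1.5 mm

1.5 mm


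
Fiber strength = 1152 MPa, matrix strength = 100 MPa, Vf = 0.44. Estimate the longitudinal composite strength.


sigma_1 = sigma_f*Vf + sigma_m*(1-Vf) = 1152*0.44 + 100*0.56 = 562.9 MPa

562.9 MPa


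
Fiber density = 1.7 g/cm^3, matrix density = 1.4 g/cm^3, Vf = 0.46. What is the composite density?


rho_c = rho_f*Vf + rho_m*(1-Vf) = 1.7*0.46 + 1.4*0.54 = 1.538 g/cm^3

1.538 g/cm^3


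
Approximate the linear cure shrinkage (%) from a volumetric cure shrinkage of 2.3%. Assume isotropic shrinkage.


Linear shrinkage ≈ vol_shrink/3 = 2.3/3 = 0.767%

0.767%


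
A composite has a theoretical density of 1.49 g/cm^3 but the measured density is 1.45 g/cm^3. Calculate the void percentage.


Void% = (rho_theo - rho_actual)/rho_theo * 100 = (1.49 - 1.45)/1.49 * 100 = 2.68%

2.68%


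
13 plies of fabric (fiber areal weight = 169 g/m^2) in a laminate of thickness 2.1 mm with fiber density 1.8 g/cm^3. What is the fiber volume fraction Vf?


Vf = n * FAW / (rho_f * h * 1000) = 13 * 169 / (1.8 * 2.1 * 1000) = 0.5812

0.5812


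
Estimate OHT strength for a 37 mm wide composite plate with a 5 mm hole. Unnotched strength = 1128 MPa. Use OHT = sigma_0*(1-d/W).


OHT = sigma_0*(1-d/W) = 1128*(1-5/37) = 975.6 MPa

975.6 MPa


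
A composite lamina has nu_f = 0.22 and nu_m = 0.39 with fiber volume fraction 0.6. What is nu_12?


nu_12 = nu_f*Vf + nu_m*(1-Vf) = 0.22*0.6 + 0.39*0.4 = 0.288

0.288


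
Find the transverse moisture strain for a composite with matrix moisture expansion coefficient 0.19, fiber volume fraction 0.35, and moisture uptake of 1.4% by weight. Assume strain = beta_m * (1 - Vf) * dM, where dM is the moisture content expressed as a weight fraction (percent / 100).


dM = 1.4/100 = 0.014
strain = beta_m * (1-Vf) * dM = 0.19 * 0.65 * 0.014 = 0.001729

0.001729


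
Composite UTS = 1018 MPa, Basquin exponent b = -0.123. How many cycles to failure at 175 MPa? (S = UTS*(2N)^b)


N = 0.5 * (S/UTS)^(1/b) = 0.5 * (175/1018)^(1/-0.123) = 824370.1830 cycles

824370.1830 cycles


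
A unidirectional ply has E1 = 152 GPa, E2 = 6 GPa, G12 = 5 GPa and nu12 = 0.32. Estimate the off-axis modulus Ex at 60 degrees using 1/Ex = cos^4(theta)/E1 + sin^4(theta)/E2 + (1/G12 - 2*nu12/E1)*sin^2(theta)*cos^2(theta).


cos^4(60) = 0.0625, sin^4(60) = 0.5625, sin^2(60)*cos^2(60) = 0.1875
1/G12 - 2*nu12/E1 = 1/5 - 2*0.32/152 = 0.195789 GPa^-1
1/Ex = 0.0625/152 + 0.5625/6 + 0.195789*0.1875 = 0.1308717 GPa^-1
Ex = 7.64 GPa

7.64 GPa


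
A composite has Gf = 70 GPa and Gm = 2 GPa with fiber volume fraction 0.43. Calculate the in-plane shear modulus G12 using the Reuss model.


1/G12 = Vf/Gf + (1-Vf)/Gm = 0.43/70 + 0.57/2
G12 = 3.43 GPa

3.43 GPa
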